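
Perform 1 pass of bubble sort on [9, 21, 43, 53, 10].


Initial: [9, 21, 43, 53, 10]
Pass 1: [9, 21, 43, 10, 53] (1 swaps)

After 1 pass: [9, 21, 43, 10, 53]


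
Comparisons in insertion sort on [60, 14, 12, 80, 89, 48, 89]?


Algorithm: insertion sort
Input: [60, 14, 12, 80, 89, 48, 89]
Sorted: [12, 14, 48, 60, 80, 89, 89]

10


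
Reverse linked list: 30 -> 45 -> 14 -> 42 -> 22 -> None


Step 1: curr=30, set curr.next=prev(None) | reversed so far: 30
Step 2: curr=45, set curr.next=prev(30) | reversed so far: 45 -> 30
Step 3: curr=14, set curr.next=prev(45) | reversed so far: 14 -> 45 -> 30
Step 4: curr=42, set curr.next=prev(14) | reversed so far: 42 -> 14 -> 45 -> 30
Step 5: curr=22, set curr.next=prev(42) | reversed so far: 22 -> 42 -> 14 -> 45 -> 30

22 -> 42 -> 14 -> 45 -> 30 -> None


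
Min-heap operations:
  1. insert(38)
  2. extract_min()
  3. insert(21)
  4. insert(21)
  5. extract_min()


insert(38) -> [38]
extract_min()->38, []
insert(21) -> [21]
insert(21) -> [21, 21]
extract_min()->21, [21]

Final heap: [21]


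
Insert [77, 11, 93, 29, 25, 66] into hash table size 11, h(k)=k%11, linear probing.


Insert 77: h=0 -> slot 0
Insert 11: h=0, 1 probes -> slot 1
Insert 93: h=5 -> slot 5
Insert 29: h=7 -> slot 7
Insert 25: h=3 -> slot 3
Insert 66: h=0, 2 probes -> slot 2

Table: [77, 11, 66, 25, None, 93, None, 29, None, None, None]


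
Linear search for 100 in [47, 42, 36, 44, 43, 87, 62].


i=0: 47!=100
i=1: 42!=100
i=2: 36!=100
i=3: 44!=100
i=4: 43!=100
i=5: 87!=100
i=6: 62!=100

Not found, 7 comps


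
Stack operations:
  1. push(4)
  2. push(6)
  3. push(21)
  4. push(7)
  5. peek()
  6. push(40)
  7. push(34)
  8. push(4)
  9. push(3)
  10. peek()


push(4) -> [4]
push(6) -> [4, 6]
push(21) -> [4, 6, 21]
push(7) -> [4, 6, 21, 7]
peek()->7
push(40) -> [4, 6, 21, 7, 40]
push(34) -> [4, 6, 21, 7, 40, 34]
push(4) -> [4, 6, 21, 7, 40, 34, 4]
push(3) -> [4, 6, 21, 7, 40, 34, 4, 3]
peek()->3

Final stack: [4, 6, 21, 7, 40, 34, 4, 3]


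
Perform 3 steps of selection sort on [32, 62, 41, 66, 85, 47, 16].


Initial: [32, 62, 41, 66, 85, 47, 16]
Step 1: min=16 at 6
  Swap: [16, 62, 41, 66, 85, 47, 32]
Step 2: min=32 at 6
  Swap: [16, 32, 41, 66, 85, 47, 62]
Step 3: min=41 at 2
  Swap: [16, 32, 41, 66, 85, 47, 62]

After 3 steps: [16, 32, 41, 66, 85, 47, 62]


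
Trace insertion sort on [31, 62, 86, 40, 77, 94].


Initial: [31, 62, 86, 40, 77, 94]
Insert 62: [31, 62, 86, 40, 77, 94]
Insert 86: [31, 62, 86, 40, 77, 94]
Insert 40: [31, 40, 62, 86, 77, 94]
Insert 77: [31, 40, 62, 77, 86, 94]
Insert 94: [31, 40, 62, 77, 86, 94]

Sorted: [31, 40, 62, 77, 86, 94]


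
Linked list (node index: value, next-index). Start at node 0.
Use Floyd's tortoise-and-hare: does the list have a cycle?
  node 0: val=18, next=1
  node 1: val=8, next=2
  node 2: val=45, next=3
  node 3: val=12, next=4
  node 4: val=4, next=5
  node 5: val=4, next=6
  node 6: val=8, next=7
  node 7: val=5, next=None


Floyd's tortoise (slow, +1) and hare (fast, +2):
  init: slow=0, fast=0
  step 1: slow=1, fast=2
  step 2: slow=2, fast=4
  step 3: slow=3, fast=6
  step 4: fast 6->7->None, no cycle

Cycle: no


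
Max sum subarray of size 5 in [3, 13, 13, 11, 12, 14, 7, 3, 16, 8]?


[0:5]: 52
[1:6]: 63
[2:7]: 57
[3:8]: 47
[4:9]: 52
[5:10]: 48

Max: 63 at [1:6]


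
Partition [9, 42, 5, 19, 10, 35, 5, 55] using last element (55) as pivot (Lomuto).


Pivot: 55
  9 <= 55: advance i (no swap)
  42 <= 55: advance i (no swap)
  5 <= 55: advance i (no swap)
  19 <= 55: advance i (no swap)
  10 <= 55: advance i (no swap)
  35 <= 55: advance i (no swap)
  5 <= 55: advance i (no swap)
Place pivot at 7: [9, 42, 5, 19, 10, 35, 5, 55]

Partitioned: [9, 42, 5, 19, 10, 35, 5, 55]


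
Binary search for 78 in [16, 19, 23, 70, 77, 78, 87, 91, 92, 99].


Step 1: lo=0, hi=9, mid=4, val=77
Step 2: lo=5, hi=9, mid=7, val=91
Step 3: lo=5, hi=6, mid=5, val=78

Found at index 5


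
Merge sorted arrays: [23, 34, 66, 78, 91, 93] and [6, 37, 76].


Take 6 from B
Take 23 from A
Take 34 from A
Take 37 from B
Take 66 from A
Take 76 from B

Merged: [6, 23, 34, 37, 66, 76, 78, 91, 93]


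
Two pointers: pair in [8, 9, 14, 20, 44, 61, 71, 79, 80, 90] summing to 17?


lo=0(8)+hi=9(90)=98
lo=0(8)+hi=8(80)=88
lo=0(8)+hi=7(79)=87
lo=0(8)+hi=6(71)=79
lo=0(8)+hi=5(61)=69
lo=0(8)+hi=4(44)=52
lo=0(8)+hi=3(20)=28
lo=0(8)+hi=2(14)=22
lo=0(8)+hi=1(9)=17

Yes: 8+9=17


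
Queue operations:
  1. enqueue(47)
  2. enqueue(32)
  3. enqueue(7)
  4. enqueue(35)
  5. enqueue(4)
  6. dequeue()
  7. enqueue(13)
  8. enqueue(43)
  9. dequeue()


enqueue(47) -> [47]
enqueue(32) -> [47, 32]
enqueue(7) -> [47, 32, 7]
enqueue(35) -> [47, 32, 7, 35]
enqueue(4) -> [47, 32, 7, 35, 4]
dequeue()->47, [32, 7, 35, 4]
enqueue(13) -> [32, 7, 35, 4, 13]
enqueue(43) -> [32, 7, 35, 4, 13, 43]
dequeue()->32, [7, 35, 4, 13, 43]

Final queue: [7, 35, 4, 13, 43]


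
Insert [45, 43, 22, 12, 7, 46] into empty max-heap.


Insert 45: [45]
Insert 43: [45, 43]
Insert 22: [45, 43, 22]
Insert 12: [45, 43, 22, 12]
Insert 7: [45, 43, 22, 12, 7]
Insert 46: [46, 43, 45, 12, 7, 22]

Final heap: [46, 43, 45, 12, 7, 22]


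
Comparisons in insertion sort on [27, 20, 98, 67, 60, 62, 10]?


Algorithm: insertion sort
Input: [27, 20, 98, 67, 60, 62, 10]
Sorted: [10, 20, 27, 60, 62, 67, 98]

16


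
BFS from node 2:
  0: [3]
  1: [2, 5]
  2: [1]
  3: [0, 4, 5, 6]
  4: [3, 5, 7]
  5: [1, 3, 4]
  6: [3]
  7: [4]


Visit 2, enqueue [1]
Visit 1, enqueue [5]
Visit 5, enqueue [3, 4]
Visit 3, enqueue [0, 6]
Visit 4, enqueue [7]
Visit 0, enqueue []
Visit 6, enqueue []
Visit 7, enqueue []

BFS order: [2, 1, 5, 3, 4, 0, 6, 7]


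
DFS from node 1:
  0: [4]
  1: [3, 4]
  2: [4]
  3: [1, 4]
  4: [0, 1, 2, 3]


Visit 1, push [4, 3]
Visit 3, push [4]
Visit 4, push [2, 0]
Visit 0, push []
Visit 2, push []

DFS order: [1, 3, 4, 0, 2]


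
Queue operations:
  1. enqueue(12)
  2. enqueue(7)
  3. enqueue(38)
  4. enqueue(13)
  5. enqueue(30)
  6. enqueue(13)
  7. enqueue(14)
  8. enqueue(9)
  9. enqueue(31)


enqueue(12) -> [12]
enqueue(7) -> [12, 7]
enqueue(38) -> [12, 7, 38]
enqueue(13) -> [12, 7, 38, 13]
enqueue(30) -> [12, 7, 38, 13, 30]
enqueue(13) -> [12, 7, 38, 13, 30, 13]
enqueue(14) -> [12, 7, 38, 13, 30, 13, 14]
enqueue(9) -> [12, 7, 38, 13, 30, 13, 14, 9]
enqueue(31) -> [12, 7, 38, 13, 30, 13, 14, 9, 31]

Final queue: [12, 7, 38, 13, 30, 13, 14, 9, 31]


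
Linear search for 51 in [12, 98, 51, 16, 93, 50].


i=0: 12!=51
i=1: 98!=51
i=2: 51==51 found!

Found at 2, 3 comps


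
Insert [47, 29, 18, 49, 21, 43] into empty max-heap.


Insert 47: [47]
Insert 29: [47, 29]
Insert 18: [47, 29, 18]
Insert 49: [49, 47, 18, 29]
Insert 21: [49, 47, 18, 29, 21]
Insert 43: [49, 47, 43, 29, 21, 18]

Final heap: [49, 47, 43, 29, 21, 18]


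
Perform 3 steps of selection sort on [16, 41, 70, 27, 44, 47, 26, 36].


Initial: [16, 41, 70, 27, 44, 47, 26, 36]
Step 1: min=16 at 0
  Swap: [16, 41, 70, 27, 44, 47, 26, 36]
Step 2: min=26 at 6
  Swap: [16, 26, 70, 27, 44, 47, 41, 36]
Step 3: min=27 at 3
  Swap: [16, 26, 27, 70, 44, 47, 41, 36]

After 3 steps: [16, 26, 27, 70, 44, 47, 41, 36]


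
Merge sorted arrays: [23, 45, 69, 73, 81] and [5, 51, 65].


Take 5 from B
Take 23 from A
Take 45 from A
Take 51 from B
Take 65 from B

Merged: [5, 23, 45, 51, 65, 69, 73, 81]


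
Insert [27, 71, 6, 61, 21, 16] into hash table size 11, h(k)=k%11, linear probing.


Insert 27: h=5 -> slot 5
Insert 71: h=5, 1 probes -> slot 6
Insert 6: h=6, 1 probes -> slot 7
Insert 61: h=6, 2 probes -> slot 8
Insert 21: h=10 -> slot 10
Insert 16: h=5, 4 probes -> slot 9

Table: [None, None, None, None, None, 27, 71, 6, 61, 16, 21]


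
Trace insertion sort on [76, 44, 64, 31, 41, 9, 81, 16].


Initial: [76, 44, 64, 31, 41, 9, 81, 16]
Insert 44: [44, 76, 64, 31, 41, 9, 81, 16]
Insert 64: [44, 64, 76, 31, 41, 9, 81, 16]
Insert 31: [31, 44, 64, 76, 41, 9, 81, 16]
Insert 41: [31, 41, 44, 64, 76, 9, 81, 16]
Insert 9: [9, 31, 41, 44, 64, 76, 81, 16]
Insert 81: [9, 31, 41, 44, 64, 76, 81, 16]
Insert 16: [9, 16, 31, 41, 44, 64, 76, 81]

Sorted: [9, 16, 31, 41, 44, 64, 76, 81]


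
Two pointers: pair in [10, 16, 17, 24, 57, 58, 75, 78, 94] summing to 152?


lo=0(10)+hi=8(94)=104
lo=1(16)+hi=8(94)=110
lo=2(17)+hi=8(94)=111
lo=3(24)+hi=8(94)=118
lo=4(57)+hi=8(94)=151
lo=5(58)+hi=8(94)=152

Yes: 58+94=152


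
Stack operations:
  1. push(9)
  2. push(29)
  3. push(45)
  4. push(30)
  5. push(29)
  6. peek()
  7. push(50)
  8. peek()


push(9) -> [9]
push(29) -> [9, 29]
push(45) -> [9, 29, 45]
push(30) -> [9, 29, 45, 30]
push(29) -> [9, 29, 45, 30, 29]
peek()->29
push(50) -> [9, 29, 45, 30, 29, 50]
peek()->50

Final stack: [9, 29, 45, 30, 29, 50]


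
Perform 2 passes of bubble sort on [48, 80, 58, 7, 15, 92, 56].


Initial: [48, 80, 58, 7, 15, 92, 56]
Pass 1: [48, 58, 7, 15, 80, 56, 92] (4 swaps)
Pass 2: [48, 7, 15, 58, 56, 80, 92] (3 swaps)

After 2 passes: [48, 7, 15, 58, 56, 80, 92]


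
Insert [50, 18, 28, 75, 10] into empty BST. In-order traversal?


Insert 50: root
Insert 18: L from 50
Insert 28: L from 50 -> R from 18
Insert 75: R from 50
Insert 10: L from 50 -> L from 18

In-order: [10, 18, 28, 50, 75]


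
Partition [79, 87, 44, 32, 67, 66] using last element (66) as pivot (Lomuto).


Pivot: 66
  44 <= 66: swap -> [44, 87, 79, 32, 67, 66]
  32 <= 66: swap -> [44, 32, 79, 87, 67, 66]
Place pivot at 2: [44, 32, 66, 87, 67, 79]

Partitioned: [44, 32, 66, 87, 67, 79]


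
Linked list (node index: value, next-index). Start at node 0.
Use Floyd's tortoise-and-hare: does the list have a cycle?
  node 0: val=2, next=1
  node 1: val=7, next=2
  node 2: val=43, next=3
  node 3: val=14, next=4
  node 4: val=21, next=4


Floyd's tortoise (slow, +1) and hare (fast, +2):
  init: slow=0, fast=0
  step 1: slow=1, fast=2
  step 2: slow=2, fast=4
  step 3: slow=3, fast=4
  step 4: slow=4, fast=4
  slow == fast at node 4: cycle detected

Cycle: yes


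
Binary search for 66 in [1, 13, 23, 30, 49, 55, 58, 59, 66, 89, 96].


Step 1: lo=0, hi=10, mid=5, val=55
Step 2: lo=6, hi=10, mid=8, val=66

Found at index 8


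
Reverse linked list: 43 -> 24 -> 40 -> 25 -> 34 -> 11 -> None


Step 1: curr=43, set curr.next=prev(None) | reversed so far: 43
Step 2: curr=24, set curr.next=prev(43) | reversed so far: 24 -> 43
Step 3: curr=40, set curr.next=prev(24) | reversed so far: 40 -> 24 -> 43
Step 4: curr=25, set curr.next=prev(40) | reversed so far: 25 -> 40 -> 24 -> 43
Step 5: curr=34, set curr.next=prev(25) | reversed so far: 34 -> 25 -> 40 -> 24 -> 43
Step 6: curr=11, set curr.next=prev(34) | reversed so far: 11 -> 34 -> 25 -> 40 -> 24 -> 43

11 -> 34 -> 25 -> 40 -> 24 -> 43 -> None


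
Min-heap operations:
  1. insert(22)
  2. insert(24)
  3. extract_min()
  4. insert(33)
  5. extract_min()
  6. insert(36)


insert(22) -> [22]
insert(24) -> [22, 24]
extract_min()->22, [24]
insert(33) -> [24, 33]
extract_min()->24, [33]
insert(36) -> [33, 36]

Final heap: [33, 36]


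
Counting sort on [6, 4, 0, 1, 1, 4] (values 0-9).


Input: [6, 4, 0, 1, 1, 4]
Counts: [1, 2, 0, 0, 2, 0, 1, 0, 0, 0]

Sorted: [0, 1, 1, 4, 4, 6]


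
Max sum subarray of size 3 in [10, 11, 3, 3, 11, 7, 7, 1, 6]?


[0:3]: 24
[1:4]: 17
[2:5]: 17
[3:6]: 21
[4:7]: 25
[5:8]: 15
[6:9]: 14

Max: 25 at [4:7]


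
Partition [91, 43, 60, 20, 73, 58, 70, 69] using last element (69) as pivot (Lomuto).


Pivot: 69
  43 <= 69: swap -> [43, 91, 60, 20, 73, 58, 70, 69]
  60 <= 69: swap -> [43, 60, 91, 20, 73, 58, 70, 69]
  20 <= 69: swap -> [43, 60, 20, 91, 73, 58, 70, 69]
  58 <= 69: swap -> [43, 60, 20, 58, 73, 91, 70, 69]
Place pivot at 4: [43, 60, 20, 58, 69, 91, 70, 73]

Partitioned: [43, 60, 20, 58, 69, 91, 70, 73]


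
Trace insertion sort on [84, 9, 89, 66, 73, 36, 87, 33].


Initial: [84, 9, 89, 66, 73, 36, 87, 33]
Insert 9: [9, 84, 89, 66, 73, 36, 87, 33]
Insert 89: [9, 84, 89, 66, 73, 36, 87, 33]
Insert 66: [9, 66, 84, 89, 73, 36, 87, 33]
Insert 73: [9, 66, 73, 84, 89, 36, 87, 33]
Insert 36: [9, 36, 66, 73, 84, 89, 87, 33]
Insert 87: [9, 36, 66, 73, 84, 87, 89, 33]
Insert 33: [9, 33, 36, 66, 73, 84, 87, 89]

Sorted: [9, 33, 36, 66, 73, 84, 87, 89]


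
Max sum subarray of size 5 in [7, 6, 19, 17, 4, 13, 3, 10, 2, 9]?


[0:5]: 53
[1:6]: 59
[2:7]: 56
[3:8]: 47
[4:9]: 32
[5:10]: 37

Max: 59 at [1:6]


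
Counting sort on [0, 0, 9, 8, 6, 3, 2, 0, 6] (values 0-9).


Input: [0, 0, 9, 8, 6, 3, 2, 0, 6]
Counts: [3, 0, 1, 1, 0, 0, 2, 0, 1, 1]

Sorted: [0, 0, 0, 2, 3, 6, 6, 8, 9]


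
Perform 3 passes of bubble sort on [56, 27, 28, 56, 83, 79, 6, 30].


Initial: [56, 27, 28, 56, 83, 79, 6, 30]
Pass 1: [27, 28, 56, 56, 79, 6, 30, 83] (5 swaps)
Pass 2: [27, 28, 56, 56, 6, 30, 79, 83] (2 swaps)
Pass 3: [27, 28, 56, 6, 30, 56, 79, 83] (2 swaps)

After 3 passes: [27, 28, 56, 6, 30, 56, 79, 83]


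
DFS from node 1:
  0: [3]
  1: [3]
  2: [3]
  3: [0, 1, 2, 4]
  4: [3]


Visit 1, push [3]
Visit 3, push [4, 2, 0]
Visit 0, push []
Visit 2, push []
Visit 4, push []

DFS order: [1, 3, 0, 2, 4]


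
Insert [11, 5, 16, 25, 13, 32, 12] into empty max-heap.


Insert 11: [11]
Insert 5: [11, 5]
Insert 16: [16, 5, 11]
Insert 25: [25, 16, 11, 5]
Insert 13: [25, 16, 11, 5, 13]
Insert 32: [32, 16, 25, 5, 13, 11]
Insert 12: [32, 16, 25, 5, 13, 11, 12]

Final heap: [32, 16, 25, 5, 13, 11, 12]


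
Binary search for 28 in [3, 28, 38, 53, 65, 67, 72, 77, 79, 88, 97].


Step 1: lo=0, hi=10, mid=5, val=67
Step 2: lo=0, hi=4, mid=2, val=38
Step 3: lo=0, hi=1, mid=0, val=3
Step 4: lo=1, hi=1, mid=1, val=28

Found at index 1


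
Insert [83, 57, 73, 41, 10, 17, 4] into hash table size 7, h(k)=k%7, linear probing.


Insert 83: h=6 -> slot 6
Insert 57: h=1 -> slot 1
Insert 73: h=3 -> slot 3
Insert 41: h=6, 1 probes -> slot 0
Insert 10: h=3, 1 probes -> slot 4
Insert 17: h=3, 2 probes -> slot 5
Insert 4: h=4, 5 probes -> slot 2

Table: [41, 57, 4, 73, 10, 17, 83]


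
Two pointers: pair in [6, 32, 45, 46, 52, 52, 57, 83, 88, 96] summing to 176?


lo=0(6)+hi=9(96)=102
lo=1(32)+hi=9(96)=128
lo=2(45)+hi=9(96)=141
lo=3(46)+hi=9(96)=142
lo=4(52)+hi=9(96)=148
lo=5(52)+hi=9(96)=148
lo=6(57)+hi=9(96)=153
lo=7(83)+hi=9(96)=179
lo=7(83)+hi=8(88)=171

No pair found


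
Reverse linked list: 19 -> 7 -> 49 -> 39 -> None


Step 1: curr=19, set curr.next=prev(None) | reversed so far: 19
Step 2: curr=7, set curr.next=prev(19) | reversed so far: 7 -> 19
Step 3: curr=49, set curr.next=prev(7) | reversed so far: 49 -> 7 -> 19
Step 4: curr=39, set curr.next=prev(49) | reversed so far: 39 -> 49 -> 7 -> 19

39 -> 49 -> 7 -> 19 -> None


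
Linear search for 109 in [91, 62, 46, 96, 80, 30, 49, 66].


i=0: 91!=109
i=1: 62!=109
i=2: 46!=109
i=3: 96!=109
i=4: 80!=109
i=5: 30!=109
i=6: 49!=109
i=7: 66!=109

Not found, 8 comps


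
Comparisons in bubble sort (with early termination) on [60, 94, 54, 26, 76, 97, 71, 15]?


Algorithm: bubble sort (with early termination)
Input: [60, 94, 54, 26, 76, 97, 71, 15]
Sorted: [15, 26, 54, 60, 71, 76, 94, 97]

28


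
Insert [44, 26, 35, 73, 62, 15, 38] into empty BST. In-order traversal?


Insert 44: root
Insert 26: L from 44
Insert 35: L from 44 -> R from 26
Insert 73: R from 44
Insert 62: R from 44 -> L from 73
Insert 15: L from 44 -> L from 26
Insert 38: L from 44 -> R from 26 -> R from 35

In-order: [15, 26, 35, 38, 44, 62, 73]


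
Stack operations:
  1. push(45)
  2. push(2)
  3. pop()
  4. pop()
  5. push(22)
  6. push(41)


push(45) -> [45]
push(2) -> [45, 2]
pop()->2, [45]
pop()->45, []
push(22) -> [22]
push(41) -> [22, 41]

Final stack: [22, 41]


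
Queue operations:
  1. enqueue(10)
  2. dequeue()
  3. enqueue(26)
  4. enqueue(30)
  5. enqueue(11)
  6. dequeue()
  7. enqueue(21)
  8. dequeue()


enqueue(10) -> [10]
dequeue()->10, []
enqueue(26) -> [26]
enqueue(30) -> [26, 30]
enqueue(11) -> [26, 30, 11]
dequeue()->26, [30, 11]
enqueue(21) -> [30, 11, 21]
dequeue()->30, [11, 21]

Final queue: [11, 21]


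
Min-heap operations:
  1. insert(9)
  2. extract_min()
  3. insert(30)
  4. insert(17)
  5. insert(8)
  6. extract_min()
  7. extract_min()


insert(9) -> [9]
extract_min()->9, []
insert(30) -> [30]
insert(17) -> [17, 30]
insert(8) -> [8, 30, 17]
extract_min()->8, [17, 30]
extract_min()->17, [30]

Final heap: [30]


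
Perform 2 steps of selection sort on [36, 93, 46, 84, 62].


Initial: [36, 93, 46, 84, 62]
Step 1: min=36 at 0
  Swap: [36, 93, 46, 84, 62]
Step 2: min=46 at 2
  Swap: [36, 46, 93, 84, 62]

After 2 steps: [36, 46, 93, 84, 62]


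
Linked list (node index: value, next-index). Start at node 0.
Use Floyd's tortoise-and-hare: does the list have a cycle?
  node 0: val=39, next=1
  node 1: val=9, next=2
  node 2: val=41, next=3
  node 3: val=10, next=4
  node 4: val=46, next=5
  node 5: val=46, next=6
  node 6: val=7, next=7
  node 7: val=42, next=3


Floyd's tortoise (slow, +1) and hare (fast, +2):
  init: slow=0, fast=0
  step 1: slow=1, fast=2
  step 2: slow=2, fast=4
  step 3: slow=3, fast=6
  step 4: slow=4, fast=3
  step 5: slow=5, fast=5
  slow == fast at node 5: cycle detected

Cycle: yes


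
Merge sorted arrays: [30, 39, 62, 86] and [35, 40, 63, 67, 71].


Take 30 from A
Take 35 from B
Take 39 from A
Take 40 from B
Take 62 from A
Take 63 from B
Take 67 from B
Take 71 from B

Merged: [30, 35, 39, 40, 62, 63, 67, 71, 86]


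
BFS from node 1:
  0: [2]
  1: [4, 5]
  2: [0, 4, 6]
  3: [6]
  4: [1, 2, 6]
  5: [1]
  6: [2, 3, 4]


Visit 1, enqueue [4, 5]
Visit 4, enqueue [2, 6]
Visit 5, enqueue []
Visit 2, enqueue [0]
Visit 6, enqueue [3]
Visit 0, enqueue []
Visit 3, enqueue []

BFS order: [1, 4, 5, 2, 6, 0, 3]


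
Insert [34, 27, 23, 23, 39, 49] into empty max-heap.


Insert 34: [34]
Insert 27: [34, 27]
Insert 23: [34, 27, 23]
Insert 23: [34, 27, 23, 23]
Insert 39: [39, 34, 23, 23, 27]
Insert 49: [49, 34, 39, 23, 27, 23]

Final heap: [49, 34, 39, 23, 27, 23]


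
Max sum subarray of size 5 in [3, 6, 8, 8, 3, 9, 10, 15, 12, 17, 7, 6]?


[0:5]: 28
[1:6]: 34
[2:7]: 38
[3:8]: 45
[4:9]: 49
[5:10]: 63
[6:11]: 61
[7:12]: 57

Max: 63 at [5:10]


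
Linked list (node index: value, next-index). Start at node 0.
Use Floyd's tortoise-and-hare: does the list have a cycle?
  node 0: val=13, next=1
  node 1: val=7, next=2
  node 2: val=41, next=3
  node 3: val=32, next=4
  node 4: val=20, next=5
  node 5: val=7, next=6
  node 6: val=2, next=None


Floyd's tortoise (slow, +1) and hare (fast, +2):
  init: slow=0, fast=0
  step 1: slow=1, fast=2
  step 2: slow=2, fast=4
  step 3: slow=3, fast=6
  step 4: fast -> None, no cycle

Cycle: no


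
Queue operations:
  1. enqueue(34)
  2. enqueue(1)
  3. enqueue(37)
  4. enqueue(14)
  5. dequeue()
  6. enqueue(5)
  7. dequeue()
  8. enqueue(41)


enqueue(34) -> [34]
enqueue(1) -> [34, 1]
enqueue(37) -> [34, 1, 37]
enqueue(14) -> [34, 1, 37, 14]
dequeue()->34, [1, 37, 14]
enqueue(5) -> [1, 37, 14, 5]
dequeue()->1, [37, 14, 5]
enqueue(41) -> [37, 14, 5, 41]

Final queue: [37, 14, 5, 41]


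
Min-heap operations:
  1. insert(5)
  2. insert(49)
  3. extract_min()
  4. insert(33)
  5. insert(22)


insert(5) -> [5]
insert(49) -> [5, 49]
extract_min()->5, [49]
insert(33) -> [33, 49]
insert(22) -> [22, 49, 33]

Final heap: [22, 49, 33]


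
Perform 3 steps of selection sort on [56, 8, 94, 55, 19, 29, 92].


Initial: [56, 8, 94, 55, 19, 29, 92]
Step 1: min=8 at 1
  Swap: [8, 56, 94, 55, 19, 29, 92]
Step 2: min=19 at 4
  Swap: [8, 19, 94, 55, 56, 29, 92]
Step 3: min=29 at 5
  Swap: [8, 19, 29, 55, 56, 94, 92]

After 3 steps: [8, 19, 29, 55, 56, 94, 92]


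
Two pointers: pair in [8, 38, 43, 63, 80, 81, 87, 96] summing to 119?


lo=0(8)+hi=7(96)=104
lo=1(38)+hi=7(96)=134
lo=1(38)+hi=6(87)=125
lo=1(38)+hi=5(81)=119

Yes: 38+81=119


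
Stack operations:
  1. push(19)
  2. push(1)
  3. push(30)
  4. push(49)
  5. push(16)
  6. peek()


push(19) -> [19]
push(1) -> [19, 1]
push(30) -> [19, 1, 30]
push(49) -> [19, 1, 30, 49]
push(16) -> [19, 1, 30, 49, 16]
peek()->16

Final stack: [19, 1, 30, 49, 16]


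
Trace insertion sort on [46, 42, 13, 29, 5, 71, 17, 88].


Initial: [46, 42, 13, 29, 5, 71, 17, 88]
Insert 42: [42, 46, 13, 29, 5, 71, 17, 88]
Insert 13: [13, 42, 46, 29, 5, 71, 17, 88]
Insert 29: [13, 29, 42, 46, 5, 71, 17, 88]
Insert 5: [5, 13, 29, 42, 46, 71, 17, 88]
Insert 71: [5, 13, 29, 42, 46, 71, 17, 88]
Insert 17: [5, 13, 17, 29, 42, 46, 71, 88]
Insert 88: [5, 13, 17, 29, 42, 46, 71, 88]

Sorted: [5, 13, 17, 29, 42, 46, 71, 88]


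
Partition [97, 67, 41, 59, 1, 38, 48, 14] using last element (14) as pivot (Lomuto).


Pivot: 14
  1 <= 14: swap -> [1, 67, 41, 59, 97, 38, 48, 14]
Place pivot at 1: [1, 14, 41, 59, 97, 38, 48, 67]

Partitioned: [1, 14, 41, 59, 97, 38, 48, 67]


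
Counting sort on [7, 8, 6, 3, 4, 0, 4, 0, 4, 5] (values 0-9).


Input: [7, 8, 6, 3, 4, 0, 4, 0, 4, 5]
Counts: [2, 0, 0, 1, 3, 1, 1, 1, 1, 0]

Sorted: [0, 0, 3, 4, 4, 4, 5, 6, 7, 8]


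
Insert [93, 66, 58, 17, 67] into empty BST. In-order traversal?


Insert 93: root
Insert 66: L from 93
Insert 58: L from 93 -> L from 66
Insert 17: L from 93 -> L from 66 -> L from 58
Insert 67: L from 93 -> R from 66

In-order: [17, 58, 66, 67, 93]


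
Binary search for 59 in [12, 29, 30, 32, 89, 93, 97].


Step 1: lo=0, hi=6, mid=3, val=32
Step 2: lo=4, hi=6, mid=5, val=93
Step 3: lo=4, hi=4, mid=4, val=89

Not found


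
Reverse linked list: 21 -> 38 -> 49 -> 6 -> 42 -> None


Step 1: curr=21, set curr.next=prev(None) | reversed so far: 21
Step 2: curr=38, set curr.next=prev(21) | reversed so far: 38 -> 21
Step 3: curr=49, set curr.next=prev(38) | reversed so far: 49 -> 38 -> 21
Step 4: curr=6, set curr.next=prev(49) | reversed so far: 6 -> 49 -> 38 -> 21
Step 5: curr=42, set curr.next=prev(6) | reversed so far: 42 -> 6 -> 49 -> 38 -> 21

42 -> 6 -> 49 -> 38 -> 21 -> None


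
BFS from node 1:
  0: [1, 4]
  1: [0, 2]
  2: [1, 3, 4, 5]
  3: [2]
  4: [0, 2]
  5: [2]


Visit 1, enqueue [0, 2]
Visit 0, enqueue [4]
Visit 2, enqueue [3, 5]
Visit 4, enqueue []
Visit 3, enqueue []
Visit 5, enqueue []

BFS order: [1, 0, 2, 4, 3, 5]


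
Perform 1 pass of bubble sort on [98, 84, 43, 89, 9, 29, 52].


Initial: [98, 84, 43, 89, 9, 29, 52]
Pass 1: [84, 43, 89, 9, 29, 52, 98] (6 swaps)

After 1 pass: [84, 43, 89, 9, 29, 52, 98]


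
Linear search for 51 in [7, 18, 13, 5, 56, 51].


i=0: 7!=51
i=1: 18!=51
i=2: 13!=51
i=3: 5!=51
i=4: 56!=51
i=5: 51==51 found!

Found at 5, 6 comps


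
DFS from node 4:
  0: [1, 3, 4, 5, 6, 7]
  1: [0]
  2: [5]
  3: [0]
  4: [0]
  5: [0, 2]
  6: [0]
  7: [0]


Visit 4, push [0]
Visit 0, push [7, 6, 5, 3, 1]
Visit 1, push []
Visit 3, push []
Visit 5, push [2]
Visit 2, push []
Visit 6, push []
Visit 7, push []

DFS order: [4, 0, 1, 3, 5, 2, 6, 7]


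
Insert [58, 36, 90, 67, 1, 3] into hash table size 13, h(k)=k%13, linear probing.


Insert 58: h=6 -> slot 6
Insert 36: h=10 -> slot 10
Insert 90: h=12 -> slot 12
Insert 67: h=2 -> slot 2
Insert 1: h=1 -> slot 1
Insert 3: h=3 -> slot 3

Table: [None, 1, 67, 3, None, None, 58, None, None, None, 36, None, 90]


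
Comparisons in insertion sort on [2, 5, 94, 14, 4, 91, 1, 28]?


Algorithm: insertion sort
Input: [2, 5, 94, 14, 4, 91, 1, 28]
Sorted: [1, 2, 4, 5, 14, 28, 91, 94]

19


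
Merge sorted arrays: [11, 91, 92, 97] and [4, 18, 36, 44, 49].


Take 4 from B
Take 11 from A
Take 18 from B
Take 36 from B
Take 44 from B
Take 49 from B

Merged: [4, 11, 18, 36, 44, 49, 91, 92, 97]


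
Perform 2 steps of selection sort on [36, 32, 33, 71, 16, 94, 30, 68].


Initial: [36, 32, 33, 71, 16, 94, 30, 68]
Step 1: min=16 at 4
  Swap: [16, 32, 33, 71, 36, 94, 30, 68]
Step 2: min=30 at 6
  Swap: [16, 30, 33, 71, 36, 94, 32, 68]

After 2 steps: [16, 30, 33, 71, 36, 94, 32, 68]


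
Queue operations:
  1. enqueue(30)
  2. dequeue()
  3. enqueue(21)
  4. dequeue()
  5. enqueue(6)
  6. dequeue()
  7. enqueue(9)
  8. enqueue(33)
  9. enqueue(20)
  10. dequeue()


enqueue(30) -> [30]
dequeue()->30, []
enqueue(21) -> [21]
dequeue()->21, []
enqueue(6) -> [6]
dequeue()->6, []
enqueue(9) -> [9]
enqueue(33) -> [9, 33]
enqueue(20) -> [9, 33, 20]
dequeue()->9, [33, 20]

Final queue: [33, 20]


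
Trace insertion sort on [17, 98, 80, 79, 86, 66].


Initial: [17, 98, 80, 79, 86, 66]
Insert 98: [17, 98, 80, 79, 86, 66]
Insert 80: [17, 80, 98, 79, 86, 66]
Insert 79: [17, 79, 80, 98, 86, 66]
Insert 86: [17, 79, 80, 86, 98, 66]
Insert 66: [17, 66, 79, 80, 86, 98]

Sorted: [17, 66, 79, 80, 86, 98]


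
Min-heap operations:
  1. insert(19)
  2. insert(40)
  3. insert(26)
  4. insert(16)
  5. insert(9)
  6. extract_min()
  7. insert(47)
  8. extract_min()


insert(19) -> [19]
insert(40) -> [19, 40]
insert(26) -> [19, 40, 26]
insert(16) -> [16, 19, 26, 40]
insert(9) -> [9, 16, 26, 40, 19]
extract_min()->9, [16, 19, 26, 40]
insert(47) -> [16, 19, 26, 40, 47]
extract_min()->16, [19, 40, 26, 47]

Final heap: [19, 40, 26, 47]


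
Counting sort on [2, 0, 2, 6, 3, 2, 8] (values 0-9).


Input: [2, 0, 2, 6, 3, 2, 8]
Counts: [1, 0, 3, 1, 0, 0, 1, 0, 1, 0]

Sorted: [0, 2, 2, 2, 3, 6, 8]


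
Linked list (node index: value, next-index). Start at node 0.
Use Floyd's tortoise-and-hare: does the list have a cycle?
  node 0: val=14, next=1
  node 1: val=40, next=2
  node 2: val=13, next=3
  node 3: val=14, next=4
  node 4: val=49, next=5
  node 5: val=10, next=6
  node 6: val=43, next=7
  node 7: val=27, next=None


Floyd's tortoise (slow, +1) and hare (fast, +2):
  init: slow=0, fast=0
  step 1: slow=1, fast=2
  step 2: slow=2, fast=4
  step 3: slow=3, fast=6
  step 4: fast 6->7->None, no cycle

Cycle: no


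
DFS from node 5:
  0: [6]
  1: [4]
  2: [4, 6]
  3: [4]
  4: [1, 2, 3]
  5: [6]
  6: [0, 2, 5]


Visit 5, push [6]
Visit 6, push [2, 0]
Visit 0, push []
Visit 2, push [4]
Visit 4, push [3, 1]
Visit 1, push []
Visit 3, push []

DFS order: [5, 6, 0, 2, 4, 1, 3]


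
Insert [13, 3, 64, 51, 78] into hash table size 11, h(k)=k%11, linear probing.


Insert 13: h=2 -> slot 2
Insert 3: h=3 -> slot 3
Insert 64: h=9 -> slot 9
Insert 51: h=7 -> slot 7
Insert 78: h=1 -> slot 1

Table: [None, 78, 13, 3, None, None, None, 51, None, 64, None]


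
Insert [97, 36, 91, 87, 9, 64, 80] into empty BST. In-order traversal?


Insert 97: root
Insert 36: L from 97
Insert 91: L from 97 -> R from 36
Insert 87: L from 97 -> R from 36 -> L from 91
Insert 9: L from 97 -> L from 36
Insert 64: L from 97 -> R from 36 -> L from 91 -> L from 87
Insert 80: L from 97 -> R from 36 -> L from 91 -> L from 87 -> R from 64

In-order: [9, 36, 64, 80, 87, 91, 97]


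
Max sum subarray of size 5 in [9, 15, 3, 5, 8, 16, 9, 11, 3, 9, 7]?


[0:5]: 40
[1:6]: 47
[2:7]: 41
[3:8]: 49
[4:9]: 47
[5:10]: 48
[6:11]: 39

Max: 49 at [3:8]


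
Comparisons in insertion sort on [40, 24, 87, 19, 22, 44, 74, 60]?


Algorithm: insertion sort
Input: [40, 24, 87, 19, 22, 44, 74, 60]
Sorted: [19, 22, 24, 40, 44, 60, 74, 87]

16


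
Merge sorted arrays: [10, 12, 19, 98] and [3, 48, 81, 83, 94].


Take 3 from B
Take 10 from A
Take 12 from A
Take 19 from A
Take 48 from B
Take 81 from B
Take 83 from B
Take 94 from B

Merged: [3, 10, 12, 19, 48, 81, 83, 94, 98]


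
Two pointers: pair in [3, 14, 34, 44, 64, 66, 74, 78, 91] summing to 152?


lo=0(3)+hi=8(91)=94
lo=1(14)+hi=8(91)=105
lo=2(34)+hi=8(91)=125
lo=3(44)+hi=8(91)=135
lo=4(64)+hi=8(91)=155
lo=4(64)+hi=7(78)=142
lo=5(66)+hi=7(78)=144
lo=6(74)+hi=7(78)=152

Yes: 74+78=152


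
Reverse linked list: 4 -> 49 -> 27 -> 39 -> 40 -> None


Step 1: curr=4, set curr.next=prev(None) | reversed so far: 4
Step 2: curr=49, set curr.next=prev(4) | reversed so far: 49 -> 4
Step 3: curr=27, set curr.next=prev(49) | reversed so far: 27 -> 49 -> 4
Step 4: curr=39, set curr.next=prev(27) | reversed so far: 39 -> 27 -> 49 -> 4
Step 5: curr=40, set curr.next=prev(39) | reversed so far: 40 -> 39 -> 27 -> 49 -> 4

40 -> 39 -> 27 -> 49 -> 4 -> None


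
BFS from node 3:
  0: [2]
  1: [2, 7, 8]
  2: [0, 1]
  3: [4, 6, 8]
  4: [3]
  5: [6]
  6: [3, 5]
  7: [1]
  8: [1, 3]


Visit 3, enqueue [4, 6, 8]
Visit 4, enqueue []
Visit 6, enqueue [5]
Visit 8, enqueue [1]
Visit 5, enqueue []
Visit 1, enqueue [2, 7]
Visit 2, enqueue [0]
Visit 7, enqueue []
Visit 0, enqueue []

BFS order: [3, 4, 6, 8, 5, 1, 2, 7, 0]


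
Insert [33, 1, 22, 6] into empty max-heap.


Insert 33: [33]
Insert 1: [33, 1]
Insert 22: [33, 1, 22]
Insert 6: [33, 6, 22, 1]

Final heap: [33, 6, 22, 1]


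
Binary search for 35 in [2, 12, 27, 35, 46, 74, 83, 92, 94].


Step 1: lo=0, hi=8, mid=4, val=46
Step 2: lo=0, hi=3, mid=1, val=12
Step 3: lo=2, hi=3, mid=2, val=27
Step 4: lo=3, hi=3, mid=3, val=35

Found at index 3


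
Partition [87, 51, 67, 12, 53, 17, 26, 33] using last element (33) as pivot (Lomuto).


Pivot: 33
  12 <= 33: swap -> [12, 51, 67, 87, 53, 17, 26, 33]
  17 <= 33: swap -> [12, 17, 67, 87, 53, 51, 26, 33]
  26 <= 33: swap -> [12, 17, 26, 87, 53, 51, 67, 33]
Place pivot at 3: [12, 17, 26, 33, 53, 51, 67, 87]

Partitioned: [12, 17, 26, 33, 53, 51, 67, 87]


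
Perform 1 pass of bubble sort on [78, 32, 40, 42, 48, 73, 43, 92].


Initial: [78, 32, 40, 42, 48, 73, 43, 92]
Pass 1: [32, 40, 42, 48, 73, 43, 78, 92] (6 swaps)

After 1 pass: [32, 40, 42, 48, 73, 43, 78, 92]


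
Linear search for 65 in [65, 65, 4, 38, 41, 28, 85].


i=0: 65==65 found!

Found at 0, 1 comps


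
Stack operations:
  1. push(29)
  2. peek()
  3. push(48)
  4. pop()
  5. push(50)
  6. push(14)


push(29) -> [29]
peek()->29
push(48) -> [29, 48]
pop()->48, [29]
push(50) -> [29, 50]
push(14) -> [29, 50, 14]

Final stack: [29, 50, 14]


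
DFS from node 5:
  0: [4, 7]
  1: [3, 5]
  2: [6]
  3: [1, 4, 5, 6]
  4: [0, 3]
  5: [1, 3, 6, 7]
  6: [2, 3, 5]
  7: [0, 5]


Visit 5, push [7, 6, 3, 1]
Visit 1, push [3]
Visit 3, push [6, 4]
Visit 4, push [0]
Visit 0, push [7]
Visit 7, push []
Visit 6, push [2]
Visit 2, push []

DFS order: [5, 1, 3, 4, 0, 7, 6, 2]


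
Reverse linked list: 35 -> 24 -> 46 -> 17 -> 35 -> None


Step 1: curr=35, set curr.next=prev(None) | reversed so far: 35
Step 2: curr=24, set curr.next=prev(35) | reversed so far: 24 -> 35
Step 3: curr=46, set curr.next=prev(24) | reversed so far: 46 -> 24 -> 35
Step 4: curr=17, set curr.next=prev(46) | reversed so far: 17 -> 46 -> 24 -> 35
Step 5: curr=35, set curr.next=prev(17) | reversed so far: 35 -> 17 -> 46 -> 24 -> 35

35 -> 17 -> 46 -> 24 -> 35 -> None


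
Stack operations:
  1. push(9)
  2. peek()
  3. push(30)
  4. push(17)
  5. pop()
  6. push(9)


push(9) -> [9]
peek()->9
push(30) -> [9, 30]
push(17) -> [9, 30, 17]
pop()->17, [9, 30]
push(9) -> [9, 30, 9]

Final stack: [9, 30, 9]


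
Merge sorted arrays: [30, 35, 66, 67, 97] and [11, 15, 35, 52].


Take 11 from B
Take 15 from B
Take 30 from A
Take 35 from A
Take 35 from B
Take 52 from B

Merged: [11, 15, 30, 35, 35, 52, 66, 67, 97]


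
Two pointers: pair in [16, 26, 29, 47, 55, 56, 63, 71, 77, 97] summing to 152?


lo=0(16)+hi=9(97)=113
lo=1(26)+hi=9(97)=123
lo=2(29)+hi=9(97)=126
lo=3(47)+hi=9(97)=144
lo=4(55)+hi=9(97)=152

Yes: 55+97=152


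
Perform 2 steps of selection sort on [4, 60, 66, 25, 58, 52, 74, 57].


Initial: [4, 60, 66, 25, 58, 52, 74, 57]
Step 1: min=4 at 0
  Swap: [4, 60, 66, 25, 58, 52, 74, 57]
Step 2: min=25 at 3
  Swap: [4, 25, 66, 60, 58, 52, 74, 57]

After 2 steps: [4, 25, 66, 60, 58, 52, 74, 57]


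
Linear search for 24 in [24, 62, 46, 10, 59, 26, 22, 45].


i=0: 24==24 found!

Found at 0, 1 comps


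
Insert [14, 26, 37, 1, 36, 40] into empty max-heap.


Insert 14: [14]
Insert 26: [26, 14]
Insert 37: [37, 14, 26]
Insert 1: [37, 14, 26, 1]
Insert 36: [37, 36, 26, 1, 14]
Insert 40: [40, 36, 37, 1, 14, 26]

Final heap: [40, 36, 37, 1, 14, 26]


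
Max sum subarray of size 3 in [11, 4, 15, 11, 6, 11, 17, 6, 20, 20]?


[0:3]: 30
[1:4]: 30
[2:5]: 32
[3:6]: 28
[4:7]: 34
[5:8]: 34
[6:9]: 43
[7:10]: 46

Max: 46 at [7:10]


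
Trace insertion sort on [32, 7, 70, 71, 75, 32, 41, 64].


Initial: [32, 7, 70, 71, 75, 32, 41, 64]
Insert 7: [7, 32, 70, 71, 75, 32, 41, 64]
Insert 70: [7, 32, 70, 71, 75, 32, 41, 64]
Insert 71: [7, 32, 70, 71, 75, 32, 41, 64]
Insert 75: [7, 32, 70, 71, 75, 32, 41, 64]
Insert 32: [7, 32, 32, 70, 71, 75, 41, 64]
Insert 41: [7, 32, 32, 41, 70, 71, 75, 64]
Insert 64: [7, 32, 32, 41, 64, 70, 71, 75]

Sorted: [7, 32, 32, 41, 64, 70, 71, 75]


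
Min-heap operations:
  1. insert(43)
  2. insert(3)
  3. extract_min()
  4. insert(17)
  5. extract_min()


insert(43) -> [43]
insert(3) -> [3, 43]
extract_min()->3, [43]
insert(17) -> [17, 43]
extract_min()->17, [43]

Final heap: [43]


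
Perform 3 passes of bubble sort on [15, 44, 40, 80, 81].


Initial: [15, 44, 40, 80, 81]
Pass 1: [15, 40, 44, 80, 81] (1 swaps)
Pass 2: [15, 40, 44, 80, 81] (0 swaps)
Pass 3: [15, 40, 44, 80, 81] (0 swaps)

After 3 passes: [15, 40, 44, 80, 81]


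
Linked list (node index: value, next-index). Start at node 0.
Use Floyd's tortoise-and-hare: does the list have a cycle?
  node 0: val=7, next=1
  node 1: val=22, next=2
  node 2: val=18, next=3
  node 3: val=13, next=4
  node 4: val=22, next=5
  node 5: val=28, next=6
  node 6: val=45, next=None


Floyd's tortoise (slow, +1) and hare (fast, +2):
  init: slow=0, fast=0
  step 1: slow=1, fast=2
  step 2: slow=2, fast=4
  step 3: slow=3, fast=6
  step 4: fast -> None, no cycle

Cycle: no


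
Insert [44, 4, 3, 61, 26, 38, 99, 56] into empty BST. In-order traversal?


Insert 44: root
Insert 4: L from 44
Insert 3: L from 44 -> L from 4
Insert 61: R from 44
Insert 26: L from 44 -> R from 4
Insert 38: L from 44 -> R from 4 -> R from 26
Insert 99: R from 44 -> R from 61
Insert 56: R from 44 -> L from 61

In-order: [3, 4, 26, 38, 44, 56, 61, 99]


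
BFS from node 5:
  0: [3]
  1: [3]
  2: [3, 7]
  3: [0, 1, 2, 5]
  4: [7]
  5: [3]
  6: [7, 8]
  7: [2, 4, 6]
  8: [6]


Visit 5, enqueue [3]
Visit 3, enqueue [0, 1, 2]
Visit 0, enqueue []
Visit 1, enqueue []
Visit 2, enqueue [7]
Visit 7, enqueue [4, 6]
Visit 4, enqueue []
Visit 6, enqueue [8]
Visit 8, enqueue []

BFS order: [5, 3, 0, 1, 2, 7, 4, 6, 8]


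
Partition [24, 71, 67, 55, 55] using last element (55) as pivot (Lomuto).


Pivot: 55
  24 <= 55: advance i (no swap)
  55 <= 55: swap -> [24, 55, 67, 71, 55]
Place pivot at 2: [24, 55, 55, 71, 67]

Partitioned: [24, 55, 55, 71, 67]


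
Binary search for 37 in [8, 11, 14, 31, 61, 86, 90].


Step 1: lo=0, hi=6, mid=3, val=31
Step 2: lo=4, hi=6, mid=5, val=86
Step 3: lo=4, hi=4, mid=4, val=61

Not found


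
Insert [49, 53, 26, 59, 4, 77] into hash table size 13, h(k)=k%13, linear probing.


Insert 49: h=10 -> slot 10
Insert 53: h=1 -> slot 1
Insert 26: h=0 -> slot 0
Insert 59: h=7 -> slot 7
Insert 4: h=4 -> slot 4
Insert 77: h=12 -> slot 12

Table: [26, 53, None, None, 4, None, None, 59, None, None, 49, None, 77]


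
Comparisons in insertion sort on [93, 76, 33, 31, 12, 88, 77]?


Algorithm: insertion sort
Input: [93, 76, 33, 31, 12, 88, 77]
Sorted: [12, 31, 33, 76, 77, 88, 93]

15


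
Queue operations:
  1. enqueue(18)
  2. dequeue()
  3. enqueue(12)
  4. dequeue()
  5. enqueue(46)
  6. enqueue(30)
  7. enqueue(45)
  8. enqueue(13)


enqueue(18) -> [18]
dequeue()->18, []
enqueue(12) -> [12]
dequeue()->12, []
enqueue(46) -> [46]
enqueue(30) -> [46, 30]
enqueue(45) -> [46, 30, 45]
enqueue(13) -> [46, 30, 45, 13]

Final queue: [46, 30, 45, 13]


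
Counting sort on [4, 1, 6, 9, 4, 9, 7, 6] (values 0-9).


Input: [4, 1, 6, 9, 4, 9, 7, 6]
Counts: [0, 1, 0, 0, 2, 0, 2, 1, 0, 2]

Sorted: [1, 4, 4, 6, 6, 7, 9, 9]


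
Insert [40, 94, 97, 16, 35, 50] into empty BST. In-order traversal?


Insert 40: root
Insert 94: R from 40
Insert 97: R from 40 -> R from 94
Insert 16: L from 40
Insert 35: L from 40 -> R from 16
Insert 50: R from 40 -> L from 94

In-order: [16, 35, 40, 50, 94, 97]


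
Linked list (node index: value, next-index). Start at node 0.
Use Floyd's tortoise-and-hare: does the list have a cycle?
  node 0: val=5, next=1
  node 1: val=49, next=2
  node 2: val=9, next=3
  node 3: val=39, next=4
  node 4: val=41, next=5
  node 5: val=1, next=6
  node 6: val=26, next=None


Floyd's tortoise (slow, +1) and hare (fast, +2):
  init: slow=0, fast=0
  step 1: slow=1, fast=2
  step 2: slow=2, fast=4
  step 3: slow=3, fast=6
  step 4: fast -> None, no cycle

Cycle: no


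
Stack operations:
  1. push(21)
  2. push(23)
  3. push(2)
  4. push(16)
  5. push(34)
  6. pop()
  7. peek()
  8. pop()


push(21) -> [21]
push(23) -> [21, 23]
push(2) -> [21, 23, 2]
push(16) -> [21, 23, 2, 16]
push(34) -> [21, 23, 2, 16, 34]
pop()->34, [21, 23, 2, 16]
peek()->16
pop()->16, [21, 23, 2]

Final stack: [21, 23, 2]


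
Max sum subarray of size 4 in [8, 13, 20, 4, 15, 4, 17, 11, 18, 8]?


[0:4]: 45
[1:5]: 52
[2:6]: 43
[3:7]: 40
[4:8]: 47
[5:9]: 50
[6:10]: 54

Max: 54 at [6:10]


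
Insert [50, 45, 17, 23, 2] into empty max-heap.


Insert 50: [50]
Insert 45: [50, 45]
Insert 17: [50, 45, 17]
Insert 23: [50, 45, 17, 23]
Insert 2: [50, 45, 17, 23, 2]

Final heap: [50, 45, 17, 23, 2]


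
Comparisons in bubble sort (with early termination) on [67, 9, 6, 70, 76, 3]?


Algorithm: bubble sort (with early termination)
Input: [67, 9, 6, 70, 76, 3]
Sorted: [3, 6, 9, 67, 70, 76]

15


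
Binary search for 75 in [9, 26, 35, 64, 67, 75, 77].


Step 1: lo=0, hi=6, mid=3, val=64
Step 2: lo=4, hi=6, mid=5, val=75

Found at index 5


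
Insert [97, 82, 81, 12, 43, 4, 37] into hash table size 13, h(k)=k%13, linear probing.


Insert 97: h=6 -> slot 6
Insert 82: h=4 -> slot 4
Insert 81: h=3 -> slot 3
Insert 12: h=12 -> slot 12
Insert 43: h=4, 1 probes -> slot 5
Insert 4: h=4, 3 probes -> slot 7
Insert 37: h=11 -> slot 11

Table: [None, None, None, 81, 82, 43, 97, 4, None, None, None, 37, 12]


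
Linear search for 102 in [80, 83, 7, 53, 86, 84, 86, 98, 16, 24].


i=0: 80!=102
i=1: 83!=102
i=2: 7!=102
i=3: 53!=102
i=4: 86!=102
i=5: 84!=102
i=6: 86!=102
i=7: 98!=102
i=8: 16!=102
i=9: 24!=102

Not found, 10 comps


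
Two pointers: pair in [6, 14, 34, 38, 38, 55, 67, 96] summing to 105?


lo=0(6)+hi=7(96)=102
lo=1(14)+hi=7(96)=110
lo=1(14)+hi=6(67)=81
lo=2(34)+hi=6(67)=101
lo=3(38)+hi=6(67)=105

Yes: 38+67=105


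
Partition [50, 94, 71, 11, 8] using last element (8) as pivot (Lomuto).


Pivot: 8
Place pivot at 0: [8, 94, 71, 11, 50]

Partitioned: [8, 94, 71, 11, 50]


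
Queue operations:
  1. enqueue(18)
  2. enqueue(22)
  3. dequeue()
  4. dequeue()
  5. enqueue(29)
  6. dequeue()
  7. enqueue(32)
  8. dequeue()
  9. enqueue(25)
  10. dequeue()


enqueue(18) -> [18]
enqueue(22) -> [18, 22]
dequeue()->18, [22]
dequeue()->22, []
enqueue(29) -> [29]
dequeue()->29, []
enqueue(32) -> [32]
dequeue()->32, []
enqueue(25) -> [25]
dequeue()->25, []

Final queue: []


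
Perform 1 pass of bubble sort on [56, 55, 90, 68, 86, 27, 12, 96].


Initial: [56, 55, 90, 68, 86, 27, 12, 96]
Pass 1: [55, 56, 68, 86, 27, 12, 90, 96] (5 swaps)

After 1 pass: [55, 56, 68, 86, 27, 12, 90, 96]


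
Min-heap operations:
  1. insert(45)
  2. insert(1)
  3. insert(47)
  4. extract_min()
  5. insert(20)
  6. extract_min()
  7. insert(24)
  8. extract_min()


insert(45) -> [45]
insert(1) -> [1, 45]
insert(47) -> [1, 45, 47]
extract_min()->1, [45, 47]
insert(20) -> [20, 47, 45]
extract_min()->20, [45, 47]
insert(24) -> [24, 47, 45]
extract_min()->24, [45, 47]

Final heap: [45, 47]


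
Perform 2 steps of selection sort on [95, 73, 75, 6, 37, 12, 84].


Initial: [95, 73, 75, 6, 37, 12, 84]
Step 1: min=6 at 3
  Swap: [6, 73, 75, 95, 37, 12, 84]
Step 2: min=12 at 5
  Swap: [6, 12, 75, 95, 37, 73, 84]

After 2 steps: [6, 12, 75, 95, 37, 73, 84]


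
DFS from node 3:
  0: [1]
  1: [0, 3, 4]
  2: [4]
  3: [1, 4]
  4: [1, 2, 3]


Visit 3, push [4, 1]
Visit 1, push [4, 0]
Visit 0, push []
Visit 4, push [2]
Visit 2, push []

DFS order: [3, 1, 0, 4, 2]
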